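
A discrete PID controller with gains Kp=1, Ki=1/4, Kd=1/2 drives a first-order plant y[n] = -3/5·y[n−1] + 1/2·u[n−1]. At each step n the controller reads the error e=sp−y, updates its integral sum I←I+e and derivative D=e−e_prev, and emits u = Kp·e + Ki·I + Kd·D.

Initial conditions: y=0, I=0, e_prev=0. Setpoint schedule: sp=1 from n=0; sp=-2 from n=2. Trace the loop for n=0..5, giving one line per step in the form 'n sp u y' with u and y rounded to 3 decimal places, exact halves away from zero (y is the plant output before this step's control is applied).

0 1 1.750 0.000
1 1 -0.031 0.875
2 -2 -2.335 -0.541
3 -2 -1.378 -0.843
4 -2 -2.974 -0.183
5 -2 -1.009 -1.377

(exact arithmetic carried between steps; '≈' marks a value shown rounded to 6 d.p. or computed from one; I and e_prev carry over from the previous line; the table rounds u and y to 3 d.p., halves away from zero)
n=0: y=0, sp=1, e=sp−y=1; I=1, D=e−e_prev=1; u=1·1+1/4·1+1/2·1=1.75; next y=-3/5·0+1/2·1.75=0.875
n=1: y=0.875, sp=1, e=sp−y=0.125; I=1.125, D=e−e_prev=-0.875; u=1·0.125+1/4·1.125+1/2·(-0.875)=-0.03125; next y=-3/5·0.875+1/2·(-0.03125)=-0.540625
n=2: y=-0.540625, sp=-2, e=sp−y=-1.459375; I=-0.334375, D=e−e_prev=-1.584375; u=1·(-1.459375)+1/4·(-0.334375)+1/2·(-1.584375)≈-2.335156; next y=-3/5·(-0.540625)+1/2·(-2.335156)≈-0.843203
n=3: y≈-0.843203, sp=-2, e=sp−y≈-1.156797; I≈-1.491172, D=e−e_prev≈0.302578; u=1·(-1.156797)+1/4·(-1.491172)+1/2·0.302578≈-1.378301; next y=-3/5·(-0.843203)+1/2·(-1.378301)≈-0.183229
n=4: y≈-0.183229, sp=-2, e=sp−y≈-1.816771; I≈-3.307943, D=e−e_prev≈-0.659975; u=1·(-1.816771)+1/4·(-3.307943)+1/2·(-0.659975)≈-2.973745; next y=-3/5·(-0.183229)+1/2·(-2.973745)≈-1.376935
n=5: y≈-1.376935, sp=-2, e=sp−y≈-0.623065; I≈-3.931008, D=e−e_prev≈1.193707; u=1·(-0.623065)+1/4·(-3.931008)+1/2·1.193707≈-1.008963; next y=-3/5·(-1.376935)+1/2·(-1.008963)≈0.321679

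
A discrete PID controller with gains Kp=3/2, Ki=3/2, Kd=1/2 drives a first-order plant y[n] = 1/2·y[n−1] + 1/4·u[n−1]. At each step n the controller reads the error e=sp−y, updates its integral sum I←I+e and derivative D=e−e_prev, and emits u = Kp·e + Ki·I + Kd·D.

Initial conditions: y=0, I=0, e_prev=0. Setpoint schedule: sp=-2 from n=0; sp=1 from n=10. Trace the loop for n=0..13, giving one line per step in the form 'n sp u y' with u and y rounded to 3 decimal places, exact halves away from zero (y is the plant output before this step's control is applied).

0 -2 -7.000 0.000
1 -2 -2.875 -1.750
2 -2 -4.672 -1.594
3 -2 -3.904 -1.965
4 -2 -4.165 -1.958
5 -2 -4.007 -2.020
6 -2 -4.037 -2.012
7 -2 -4.003 -2.015
8 -2 -4.006 -2.008
9 -2 -3.999 -2.006
10 1 6.500 -2.003
11 1 0.313 0.624
12 1 3.008 0.390
13 1 1.857 0.947

(exact arithmetic carried between steps; '≈' marks a value shown rounded to 6 d.p. or computed from one; I and e_prev carry over from the previous line; the table rounds u and y to 3 d.p., halves away from zero)
n=0: y=0, sp=-2, e=sp−y=-2; I=-2, D=e−e_prev=-2; u=3/2·(-2)+3/2·(-2)+1/2·(-2)=-7; next y=1/2·0+1/4·(-7)=-1.75
n=1: y=-1.75, sp=-2, e=sp−y=-0.25; I=-2.25, D=e−e_prev=1.75; u=3/2·(-0.25)+3/2·(-2.25)+1/2·1.75=-2.875; next y=1/2·(-1.75)+1/4·(-2.875)=-1.59375
n=2: y=-1.59375, sp=-2, e=sp−y=-0.40625; I=-2.65625, D=e−e_prev=-0.15625; u=3/2·(-0.40625)+3/2·(-2.65625)+1/2·(-0.15625)=-4.671875; next y=1/2·(-1.59375)+1/4·(-4.671875)≈-1.964844
n=3: y≈-1.964844, sp=-2, e=sp−y≈-0.035156; I≈-2.691406, D=e−e_prev≈0.371094; u=3/2·(-0.035156)+3/2·(-2.691406)+1/2·0.371094≈-3.904297; next y=1/2·(-1.964844)+1/4·(-3.904297)≈-1.958496
n=4: y≈-1.958496, sp=-2, e=sp−y≈-0.041504; I≈-2.732910, D=e−e_prev≈-0.006348; u=3/2·(-0.041504)+3/2·(-2.732910)+1/2·(-0.006348)≈-4.164795; next y=1/2·(-1.958496)+1/4·(-4.164795)≈-2.020447
n=5: y≈-2.020447, sp=-2, e=sp−y≈0.020447; I≈-2.712463, D=e−e_prev≈0.061951; u=3/2·0.020447+3/2·(-2.712463)+1/2·0.061951≈-4.007050; next y=1/2·(-2.020447)+1/4·(-4.007050)≈-2.011986
n=6: y≈-2.011986, sp=-2, e=sp−y≈0.011986; I≈-2.700478, D=e−e_prev≈-0.008461; u=3/2·0.011986+3/2·(-2.700478)+1/2·(-0.008461)≈-4.036968; next y=1/2·(-2.011986)+1/4·(-4.036968)≈-2.015235
n=7: y≈-2.015235, sp=-2, e=sp−y≈0.015235; I≈-2.685243, D=e−e_prev≈0.003249; u=3/2·0.015235+3/2·(-2.685243)+1/2·0.003249≈-4.003387; next y=1/2·(-2.015235)+1/4·(-4.003387)≈-2.008464
n=8: y≈-2.008464, sp=-2, e=sp−y≈0.008464; I≈-2.676778, D=e−e_prev≈-0.006771; u=3/2·0.008464+3/2·(-2.676778)+1/2·(-0.006771)≈-4.005857; next y=1/2·(-2.008464)+1/4·(-4.005857)≈-2.005696
n=9: y≈-2.005696, sp=-2, e=sp−y≈0.005696; I≈-2.671082, D=e−e_prev≈-0.002768; u=3/2·0.005696+3/2·(-2.671082)+1/2·(-0.002768)≈-3.999463; next y=1/2·(-2.005696)+1/4·(-3.999463)≈-2.002714
n=10: y≈-2.002714, sp=1, e=sp−y≈3.002714; I≈0.331632, D=e−e_prev≈2.997018; u=3/2·3.002714+3/2·0.331632+1/2·2.997018≈6.500027; next y=1/2·(-2.002714)+1/4·6.500027≈0.623650
n=11: y≈0.623650, sp=1, e=sp−y≈0.376350; I≈0.707982, D=e−e_prev≈-2.626364; u=3/2·0.376350+3/2·0.707982+1/2·(-2.626364)≈0.313316; next y=1/2·0.623650+1/4·0.313316≈0.390154
n=12: y≈0.390154, sp=1, e=sp−y≈0.609846; I≈1.317828, D=e−e_prev≈0.233496; u=3/2·0.609846+3/2·1.317828+1/2·0.233496≈3.008259; next y=1/2·0.390154+1/4·3.008259≈0.947142
n=13: y≈0.947142, sp=1, e=sp−y≈0.052858; I≈1.370686, D=e−e_prev≈-0.556988; u=3/2·0.052858+3/2·1.370686+1/2·(-0.556988)≈1.856823; next y=1/2·0.947142+1/4·1.856823≈0.937777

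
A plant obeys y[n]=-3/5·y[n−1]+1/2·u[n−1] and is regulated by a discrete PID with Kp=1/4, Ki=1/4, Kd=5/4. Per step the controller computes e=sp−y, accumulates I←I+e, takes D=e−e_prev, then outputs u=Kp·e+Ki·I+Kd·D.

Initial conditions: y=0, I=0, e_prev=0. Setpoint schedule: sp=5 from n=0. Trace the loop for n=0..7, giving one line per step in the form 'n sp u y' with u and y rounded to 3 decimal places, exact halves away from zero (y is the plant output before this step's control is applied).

(exact arithmetic carried between steps; '≈' marks a value shown rounded to 6 d.p. or computed from one; I and e_prev carry over from the previous line; the table rounds u and y to 3 d.p., halves away from zero)
n=0: y=0, sp=5, e=sp−y=5; I=5, D=e−e_prev=5; u=1/4·5+1/4·5+5/4·5=8.75; next y=-3/5·0+1/2·8.75=4.375
n=1: y=4.375, sp=5, e=sp−y=0.625; I=5.625, D=e−e_prev=-4.375; u=1/4·0.625+1/4·5.625+5/4·(-4.375)=-3.90625; next y=-3/5·4.375+1/2·(-3.90625)=-4.578125
n=2: y=-4.578125, sp=5, e=sp−y=9.578125; I=15.203125, D=e−e_prev=8.953125; u=1/4·9.578125+1/4·15.203125+5/4·8.953125≈17.386719; next y=-3/5·(-4.578125)+1/2·17.386719≈11.440234
n=3: y≈11.440234, sp=5, e=sp−y≈-6.440234; I≈8.762891, D=e−e_prev≈-16.018359; u=1/4·(-6.440234)+1/4·8.762891+5/4·(-16.018359)≈-19.442285; next y=-3/5·11.440234+1/2·(-19.442285)≈-16.585283
n=4: y≈-16.585283, sp=5, e=sp−y≈21.585283; I≈30.348174, D=e−e_prev≈28.025518; u=1/4·21.585283+1/4·30.348174+5/4·28.025518≈48.015261; next y=-3/5·(-16.585283)+1/2·48.015261≈33.958801
n=5: y≈33.958801, sp=5, e=sp−y≈-28.958801; I≈1.389373, D=e−e_prev≈-50.544084; u=1/4·(-28.958801)+1/4·1.389373+5/4·(-50.544084)≈-70.072461; next y=-3/5·33.958801+1/2·(-70.072461)≈-55.411511
n=6: y≈-55.411511, sp=5, e=sp−y≈60.411511; I≈61.800884, D=e−e_prev≈89.370312; u=1/4·60.411511+1/4·61.800884+5/4·89.370312≈142.265988; next y=-3/5·(-55.411511)+1/2·142.265988≈104.379901
n=7: y≈104.379901, sp=5, e=sp−y≈-99.379901; I≈-37.579016, D=e−e_prev≈-159.791412; u=1/4·(-99.379901)+1/4·(-37.579016)+5/4·(-159.791412)≈-233.978994; next y=-3/5·104.379901+1/2·(-233.978994)≈-179.617438

0 5 8.750 0.000
1 5 -3.906 4.375
2 5 17.387 -4.578
3 5 -19.442 11.440
4 5 48.015 -16.585
5 5 -70.072 33.959
6 5 142.266 -55.412
7 5 -233.979 104.380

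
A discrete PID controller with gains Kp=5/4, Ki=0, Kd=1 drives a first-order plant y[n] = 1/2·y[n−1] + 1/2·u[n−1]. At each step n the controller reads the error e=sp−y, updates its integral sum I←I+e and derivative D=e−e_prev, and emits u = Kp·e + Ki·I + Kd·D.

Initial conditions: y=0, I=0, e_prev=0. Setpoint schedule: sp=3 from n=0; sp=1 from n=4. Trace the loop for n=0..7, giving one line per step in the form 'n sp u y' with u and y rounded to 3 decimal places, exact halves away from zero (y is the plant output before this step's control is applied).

(exact arithmetic carried between steps; '≈' marks a value shown rounded to 6 d.p. or computed from one; I and e_prev carry over from the previous line; the table rounds u and y to 3 d.p., halves away from zero)
n=0: y=0, sp=3, e=sp−y=3; I=3, D=e−e_prev=3; u=5/4·3+0·3+1·3=6.75; next y=1/2·0+1/2·6.75=3.375
n=1: y=3.375, sp=3, e=sp−y=-0.375; I=2.625, D=e−e_prev=-3.375; u=5/4·(-0.375)+0·2.625+1·(-3.375)=-3.84375; next y=1/2·3.375+1/2·(-3.84375)=-0.234375
n=2: y=-0.234375, sp=3, e=sp−y=3.234375; I=5.859375, D=e−e_prev=3.609375; u=5/4·3.234375+0·5.859375+1·3.609375≈7.652344; next y=1/2·(-0.234375)+1/2·7.652344≈3.708984
n=3: y≈3.708984, sp=3, e=sp−y≈-0.708984; I≈5.150391, D=e−e_prev≈-3.943359; u=5/4·(-0.708984)+0·5.150391+1·(-3.943359)≈-4.829590; next y=1/2·3.708984+1/2·(-4.829590)≈-0.560303
n=4: y≈-0.560303, sp=1, e=sp−y≈1.560303; I≈6.710693, D=e−e_prev≈2.269287; u=5/4·1.560303+0·6.710693+1·2.269287≈4.219666; next y=1/2·(-0.560303)+1/2·4.219666≈1.829681
n=5: y≈1.829681, sp=1, e=sp−y≈-0.829681; I≈5.881012, D=e−e_prev≈-2.389984; u=5/4·(-0.829681)+0·5.881012+1·(-2.389984)≈-3.427086; next y=1/2·1.829681+1/2·(-3.427086)≈-0.798702
n=6: y≈-0.798702, sp=1, e=sp−y≈1.798702; I≈7.679714, D=e−e_prev≈2.628384; u=5/4·1.798702+0·7.679714+1·2.628384≈4.876761; next y=1/2·(-0.798702)+1/2·4.876761≈2.039030
n=7: y≈2.039030, sp=1, e=sp−y≈-1.039030; I≈6.640685, D=e−e_prev≈-2.837732; u=5/4·(-1.039030)+0·6.640685+1·(-2.837732)≈-4.136519; next y=1/2·2.039030+1/2·(-4.136519)≈-1.048745

0 3 6.750 0.000
1 3 -3.844 3.375
2 3 7.652 -0.234
3 3 -4.830 3.709
4 1 4.220 -0.560
5 1 -3.427 1.830
6 1 4.877 -0.799
7 1 -4.137 2.039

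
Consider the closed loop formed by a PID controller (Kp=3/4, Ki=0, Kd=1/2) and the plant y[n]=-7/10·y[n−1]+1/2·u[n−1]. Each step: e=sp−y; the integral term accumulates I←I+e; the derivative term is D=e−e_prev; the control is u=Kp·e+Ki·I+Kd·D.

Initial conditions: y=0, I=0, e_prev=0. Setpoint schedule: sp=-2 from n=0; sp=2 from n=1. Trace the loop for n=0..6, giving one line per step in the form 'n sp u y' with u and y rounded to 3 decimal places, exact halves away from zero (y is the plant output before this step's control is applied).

(exact arithmetic carried between steps; '≈' marks a value shown rounded to 6 d.p. or computed from one; I and e_prev carry over from the previous line; the table rounds u and y to 3 d.p., halves away from zero)
n=0: y=0, sp=-2, e=sp−y=-2; I=-2, D=e−e_prev=-2; u=3/4·(-2)+0·(-2)+1/2·(-2)=-2.5; next y=-7/10·0+1/2·(-2.5)=-1.25
n=1: y=-1.25, sp=2, e=sp−y=3.25; I=1.25, D=e−e_prev=5.25; u=3/4·3.25+0·1.25+1/2·5.25=5.0625; next y=-7/10·(-1.25)+1/2·5.0625=3.40625
n=2: y=3.40625, sp=2, e=sp−y=-1.40625; I=-0.15625, D=e−e_prev=-4.65625; u=3/4·(-1.40625)+0·(-0.15625)+1/2·(-4.65625)≈-3.382813; next y=-7/10·3.40625+1/2·(-3.382813)≈-4.075781
n=3: y≈-4.075781, sp=2, e=sp−y≈6.075781; I≈5.919531, D=e−e_prev≈7.482031; u=3/4·6.075781+0·5.919531+1/2·7.482031≈8.297852; next y=-7/10·(-4.075781)+1/2·8.297852≈7.001973
n=4: y≈7.001973, sp=2, e=sp−y≈-5.001973; I≈0.917559, D=e−e_prev≈-11.077754; u=3/4·(-5.001973)+0·0.917559+1/2·(-11.077754)≈-9.290356; next y=-7/10·7.001973+1/2·(-9.290356)≈-9.546559
n=5: y≈-9.546559, sp=2, e=sp−y≈11.546559; I≈12.464118, D=e−e_prev≈16.548532; u=3/4·11.546559+0·12.464118+1/2·16.548532≈16.934185; next y=-7/10·(-9.546559)+1/2·16.934185≈15.149684
n=6: y≈15.149684, sp=2, e=sp−y≈-13.149684; I≈-0.685566, D=e−e_prev≈-24.696243; u=3/4·(-13.149684)+0·(-0.685566)+1/2·(-24.696243)≈-22.210384; next y=-7/10·15.149684+1/2·(-22.210384)≈-21.709971

0 -2 -2.500 0.000
1 2 5.063 -1.250
2 2 -3.383 3.406
3 2 8.298 -4.076
4 2 -9.290 7.002
5 2 16.934 -9.547
6 2 -22.210 15.150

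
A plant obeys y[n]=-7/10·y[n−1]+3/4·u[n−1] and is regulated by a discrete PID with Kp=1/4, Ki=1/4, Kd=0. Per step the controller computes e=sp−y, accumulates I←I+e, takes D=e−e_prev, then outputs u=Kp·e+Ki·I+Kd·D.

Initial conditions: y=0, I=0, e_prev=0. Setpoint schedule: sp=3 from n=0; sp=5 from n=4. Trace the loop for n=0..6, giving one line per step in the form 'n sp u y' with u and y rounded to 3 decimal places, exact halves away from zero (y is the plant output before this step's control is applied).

(exact arithmetic carried between steps; '≈' marks a value shown rounded to 6 d.p. or computed from one; I and e_prev carry over from the previous line; the table rounds u and y to 3 d.p., halves away from zero)
n=0: y=0, sp=3, e=sp−y=3; I=3, D=e−e_prev=3; u=1/4·3+1/4·3+0·3=1.5; next y=-7/10·0+3/4·1.5=1.125
n=1: y=1.125, sp=3, e=sp−y=1.875; I=4.875, D=e−e_prev=-1.125; u=1/4·1.875+1/4·4.875+0·(-1.125)=1.6875; next y=-7/10·1.125+3/4·1.6875=0.478125
n=2: y=0.478125, sp=3, e=sp−y=2.521875; I=7.396875, D=e−e_prev=0.646875; u=1/4·2.521875+1/4·7.396875+0·0.646875≈2.479688; next y=-7/10·0.478125+3/4·2.479688≈1.525078
n=3: y≈1.525078, sp=3, e=sp−y≈1.474922; I≈8.871797, D=e−e_prev≈-1.046953; u=1/4·1.474922+1/4·8.871797+0·(-1.046953)≈2.586680; next y=-7/10·1.525078+3/4·2.586680≈0.872455
n=4: y≈0.872455, sp=5, e=sp−y≈4.127545; I≈12.999342, D=e−e_prev≈2.652623; u=1/4·4.127545+1/4·12.999342+0·2.652623≈4.281722; next y=-7/10·0.872455+3/4·4.281722≈2.600573
n=5: y≈2.600573, sp=5, e=sp−y≈2.399427; I≈15.398769, D=e−e_prev≈-1.728118; u=1/4·2.399427+1/4·15.398769+0·(-1.728118)≈4.449549; next y=-7/10·2.600573+3/4·4.449549≈1.516761
n=6: y≈1.516761, sp=5, e=sp−y≈3.483239; I≈18.882008, D=e−e_prev≈1.083812; u=1/4·3.483239+1/4·18.882008+0·1.083812≈5.591312; next y=-7/10·1.516761+3/4·5.591312≈3.131751

0 3 1.500 0.000
1 3 1.688 1.125
2 3 2.480 0.478
3 3 2.587 1.525
4 5 4.282 0.872
5 5 4.450 2.601
6 5 5.591 1.517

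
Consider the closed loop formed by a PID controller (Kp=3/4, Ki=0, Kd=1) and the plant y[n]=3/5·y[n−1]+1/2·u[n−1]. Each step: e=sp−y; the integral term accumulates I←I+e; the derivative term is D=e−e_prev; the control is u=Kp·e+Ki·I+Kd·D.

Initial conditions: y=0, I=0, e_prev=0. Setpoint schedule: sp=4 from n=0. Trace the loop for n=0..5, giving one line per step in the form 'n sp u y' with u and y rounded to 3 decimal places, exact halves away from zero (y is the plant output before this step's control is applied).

0 4 7.000 0.000
1 4 -3.125 3.500
2 4 5.559 0.538
3 4 -1.891 3.102
4 4 4.500 0.916
5 4 -0.983 2.799

(exact arithmetic carried between steps; '≈' marks a value shown rounded to 6 d.p. or computed from one; I and e_prev carry over from the previous line; the table rounds u and y to 3 d.p., halves away from zero)
n=0: y=0, sp=4, e=sp−y=4; I=4, D=e−e_prev=4; u=3/4·4+0·4+1·4=7; next y=3/5·0+1/2·7=3.5
n=1: y=3.5, sp=4, e=sp−y=0.5; I=4.5, D=e−e_prev=-3.5; u=3/4·0.5+0·4.5+1·(-3.5)=-3.125; next y=3/5·3.5+1/2·(-3.125)=0.5375
n=2: y=0.5375, sp=4, e=sp−y=3.4625; I=7.9625, D=e−e_prev=2.9625; u=3/4·3.4625+0·7.9625+1·2.9625=5.559375; next y=3/5·0.5375+1/2·5.559375≈3.102188
n=3: y≈3.102188, sp=4, e=sp−y≈0.897813; I≈8.860313, D=e−e_prev≈-2.564688; u=3/4·0.897813+0·8.860313+1·(-2.564688)≈-1.891328; next y=3/5·3.102188+1/2·(-1.891328)≈0.915648
n=4: y≈0.915648, sp=4, e=sp−y≈3.084352; I≈11.944664, D=e−e_prev≈2.186539; u=3/4·3.084352+0·11.944664+1·2.186539≈4.499803; next y=3/5·0.915648+1/2·4.499803≈2.799290
n=5: y≈2.799290, sp=4, e=sp−y≈1.200710; I≈13.145374, D=e−e_prev≈-1.883642; u=3/4·1.200710+0·13.145374+1·(-1.883642)≈-0.983110; next y=3/5·2.799290+1/2·(-0.983110)≈1.188019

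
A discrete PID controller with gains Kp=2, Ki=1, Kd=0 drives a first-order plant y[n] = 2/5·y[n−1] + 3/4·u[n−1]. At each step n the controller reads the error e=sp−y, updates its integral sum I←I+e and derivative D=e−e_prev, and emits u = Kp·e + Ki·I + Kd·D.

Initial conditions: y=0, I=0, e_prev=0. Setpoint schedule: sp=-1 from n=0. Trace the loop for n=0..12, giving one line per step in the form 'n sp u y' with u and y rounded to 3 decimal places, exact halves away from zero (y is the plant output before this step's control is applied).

0 -1 -3.000 0.000
1 -1 2.750 -2.250
2 -1 -6.238 1.163
3 -1 7.727 -4.213
4 -1 -14.029 4.110
5 -1 19.824 -8.878
6 -1 -32.883 11.317
7 -1 49.157 -20.135
8 -1 -78.554 28.814
9 -1 120.244 -47.390
10 -1 -189.217 71.227
11 -1 292.503 -113.422
12 -1 -457.366 174.008

(exact arithmetic carried between steps; '≈' marks a value shown rounded to 6 d.p. or computed from one; I and e_prev carry over from the previous line; the table rounds u and y to 3 d.p., halves away from zero)
n=0: y=0, sp=-1, e=sp−y=-1; I=-1, D=e−e_prev=-1; u=2·(-1)+1·(-1)+0·(-1)=-3; next y=2/5·0+3/4·(-3)=-2.25
n=1: y=-2.25, sp=-1, e=sp−y=1.25; I=0.25, D=e−e_prev=2.25; u=2·1.25+1·0.25+0·2.25=2.75; next y=2/5·(-2.25)+3/4·2.75=1.1625
n=2: y=1.1625, sp=-1, e=sp−y=-2.1625; I=-1.9125, D=e−e_prev=-3.4125; u=2·(-2.1625)+1·(-1.9125)+0·(-3.4125)=-6.2375; next y=2/5·1.1625+3/4·(-6.2375)=-4.213125
n=3: y=-4.213125, sp=-1, e=sp−y=3.213125; I=1.300625, D=e−e_prev=5.375625; u=2·3.213125+1·1.300625+0·5.375625=7.726875; next y=2/5·(-4.213125)+3/4·7.726875≈4.109906
n=4: y≈4.109906, sp=-1, e=sp−y≈-5.109906; I≈-3.809281, D=e−e_prev≈-8.323031; u=2·(-5.109906)+1·(-3.809281)+0·(-8.323031)≈-14.029094; next y=2/5·4.109906+3/4·(-14.029094)≈-8.877858
n=5: y≈-8.877858, sp=-1, e=sp−y≈7.877858; I≈4.068577, D=e−e_prev≈12.987764; u=2·7.877858+1·4.068577+0·12.987764≈19.824292; next y=2/5·(-8.877858)+3/4·19.824292≈11.317076
n=6: y≈11.317076, sp=-1, e=sp−y≈-12.317076; I≈-8.248499, D=e−e_prev≈-20.194934; u=2·(-12.317076)+1·(-8.248499)+0·(-20.194934)≈-32.882651; next y=2/5·11.317076+3/4·(-32.882651)≈-20.135158
n=7: y≈-20.135158, sp=-1, e=sp−y≈19.135158; I≈10.886659, D=e−e_prev≈31.452234; u=2·19.135158+1·10.886659+0·31.452234≈49.156975; next y=2/5·(-20.135158)+3/4·49.156975≈28.813668
n=8: y≈28.813668, sp=-1, e=sp−y≈-29.813668; I≈-18.927009, D=e−e_prev≈-48.948826; u=2·(-29.813668)+1·(-18.927009)+0·(-48.948826)≈-78.554346; next y=2/5·28.813668+3/4·(-78.554346)≈-47.390292
n=9: y≈-47.390292, sp=-1, e=sp−y≈46.390292; I≈27.463283, D=e−e_prev≈76.203960; u=2·46.390292+1·27.463283+0·76.203960≈120.243866; next y=2/5·(-47.390292)+3/4·120.243866≈71.226783
n=10: y≈71.226783, sp=-1, e=sp−y≈-72.226783; I≈-44.763500, D=e−e_prev≈-118.617075; u=2·(-72.226783)+1·(-44.763500)+0·(-118.617075)≈-189.217067; next y=2/5·71.226783+3/4·(-189.217067)≈-113.422087
n=11: y≈-113.422087, sp=-1, e=sp−y≈112.422087; I≈67.658586, D=e−e_prev≈184.648870; u=2·112.422087+1·67.658586+0·184.648870≈292.502760; next y=2/5·(-113.422087)+3/4·292.502760≈174.008235
n=12: y≈174.008235, sp=-1, e=sp−y≈-175.008235; I≈-107.349649, D=e−e_prev≈-287.430322; u=2·(-175.008235)+1·(-107.349649)+0·(-287.430322)≈-457.366119; next y=2/5·174.008235+3/4·(-457.366119)≈-273.421295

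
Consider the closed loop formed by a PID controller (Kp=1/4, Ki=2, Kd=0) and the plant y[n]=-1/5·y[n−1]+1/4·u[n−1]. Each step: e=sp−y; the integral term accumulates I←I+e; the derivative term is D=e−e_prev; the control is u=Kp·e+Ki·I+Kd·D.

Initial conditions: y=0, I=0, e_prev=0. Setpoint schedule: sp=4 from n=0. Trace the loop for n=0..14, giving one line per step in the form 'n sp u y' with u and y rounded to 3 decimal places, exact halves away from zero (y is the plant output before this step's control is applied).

(exact arithmetic carried between steps; '≈' marks a value shown rounded to 6 d.p. or computed from one; I and e_prev carry over from the previous line; the table rounds u and y to 3 d.p., halves away from zero)
n=0: y=0, sp=4, e=sp−y=4; I=4, D=e−e_prev=4; u=1/4·4+2·4+0·4=9; next y=-1/5·0+1/4·9=2.25
n=1: y=2.25, sp=4, e=sp−y=1.75; I=5.75, D=e−e_prev=-2.25; u=1/4·1.75+2·5.75+0·(-2.25)=11.9375; next y=-1/5·2.25+1/4·11.9375=2.534375
n=2: y=2.534375, sp=4, e=sp−y=1.465625; I=7.215625, D=e−e_prev=-0.284375; u=1/4·1.465625+2·7.215625+0·(-0.284375)≈14.797656; next y=-1/5·2.534375+1/4·14.797656≈3.192539
n=3: y≈3.192539, sp=4, e=sp−y≈0.807461; I≈8.023086, D=e−e_prev≈-0.658164; u=1/4·0.807461+2·8.023086+0·(-0.658164)≈16.248037; next y=-1/5·3.192539+1/4·16.248037≈3.423501
n=4: y≈3.423501, sp=4, e=sp−y≈0.576499; I≈8.599584, D=e−e_prev≈-0.230962; u=1/4·0.576499+2·8.599584+0·(-0.230962)≈17.343294; next y=-1/5·3.423501+1/4·17.343294≈3.651123
n=5: y≈3.651123, sp=4, e=sp−y≈0.348877; I≈8.948461, D=e−e_prev≈-0.227622; u=1/4·0.348877+2·8.948461+0·(-0.227622)≈17.984142; next y=-1/5·3.651123+1/4·17.984142≈3.765811
n=6: y≈3.765811, sp=4, e=sp−y≈0.234189; I≈9.182650, D=e−e_prev≈-0.114688; u=1/4·0.234189+2·9.182650+0·(-0.114688)≈18.423848; next y=-1/5·3.765811+1/4·18.423848≈3.852800
n=7: y≈3.852800, sp=4, e=sp−y≈0.147200; I≈9.329851, D=e−e_prev≈-0.086989; u=1/4·0.147200+2·9.329851+0·(-0.086989)≈18.696501; next y=-1/5·3.852800+1/4·18.696501≈3.903565
n=8: y≈3.903565, sp=4, e=sp−y≈0.096435; I≈9.426285, D=e−e_prev≈-0.050765; u=1/4·0.096435+2·9.426285+0·(-0.050765)≈18.876679; next y=-1/5·3.903565+1/4·18.876679≈3.938457
n=9: y≈3.938457, sp=4, e=sp−y≈0.061543; I≈9.487829, D=e−e_prev≈-0.034891; u=1/4·0.061543+2·9.487829+0·(-0.034891)≈18.991043; next y=-1/5·3.938457+1/4·18.991043≈3.960069
n=10: y≈3.960069, sp=4, e=sp−y≈0.039931; I≈9.527759, D=e−e_prev≈-0.021613; u=1/4·0.039931+2·9.527759+0·(-0.021613)≈19.065501; next y=-1/5·3.960069+1/4·19.065501≈3.974361
n=11: y≈3.974361, sp=4, e=sp−y≈0.025639; I≈9.553398, D=e−e_prev≈-0.014292; u=1/4·0.025639+2·9.553398+0·(-0.014292)≈19.113205; next y=-1/5·3.974361+1/4·19.113205≈3.983429
n=12: y≈3.983429, sp=4, e=sp−y≈0.016571; I≈9.569969, D=e−e_prev≈-0.009068; u=1/4·0.016571+2·9.569969+0·(-0.009068)≈19.144080; next y=-1/5·3.983429+1/4·19.144080≈3.989334
n=13: y≈3.989334, sp=4, e=sp−y≈0.010666; I≈9.580634, D=e−e_prev≈-0.005905; u=1/4·0.010666+2·9.580634+0·(-0.005905)≈19.163935; next y=-1/5·3.989334+1/4·19.163935≈3.993117
n=14: y≈3.993117, sp=4, e=sp−y≈0.006883; I≈9.587517, D=e−e_prev≈-0.003783; u=1/4·0.006883+2·9.587517+0·(-0.003783)≈19.176756; next y=-1/5·3.993117+1/4·19.176756≈3.995566

0 4 9.000 0.000
1 4 11.938 2.250
2 4 14.798 2.534
3 4 16.248 3.193
4 4 17.343 3.424
5 4 17.984 3.651
6 4 18.424 3.766
7 4 18.697 3.853
8 4 18.877 3.904
9 4 18.991 3.938
10 4 19.066 3.960
11 4 19.113 3.974
12 4 19.144 3.983
13 4 19.164 3.989
14 4 19.177 3.993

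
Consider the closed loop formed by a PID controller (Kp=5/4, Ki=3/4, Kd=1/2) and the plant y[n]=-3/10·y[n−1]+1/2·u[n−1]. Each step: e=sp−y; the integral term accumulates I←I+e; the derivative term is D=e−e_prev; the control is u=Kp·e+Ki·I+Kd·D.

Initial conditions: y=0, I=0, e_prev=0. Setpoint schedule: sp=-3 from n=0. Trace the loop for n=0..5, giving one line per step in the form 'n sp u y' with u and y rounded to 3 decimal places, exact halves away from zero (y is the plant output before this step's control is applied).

(exact arithmetic carried between steps; '≈' marks a value shown rounded to 6 d.p. or computed from one; I and e_prev carry over from the previous line; the table rounds u and y to 3 d.p., halves away from zero)
n=0: y=0, sp=-3, e=sp−y=-3; I=-3, D=e−e_prev=-3; u=5/4·(-3)+3/4·(-3)+1/2·(-3)=-7.5; next y=-3/10·0+1/2·(-7.5)=-3.75
n=1: y=-3.75, sp=-3, e=sp−y=0.75; I=-2.25, D=e−e_prev=3.75; u=5/4·0.75+3/4·(-2.25)+1/2·3.75=1.125; next y=-3/10·(-3.75)+1/2·1.125=1.6875
n=2: y=1.6875, sp=-3, e=sp−y=-4.6875; I=-6.9375, D=e−e_prev=-5.4375; u=5/4·(-4.6875)+3/4·(-6.9375)+1/2·(-5.4375)=-13.78125; next y=-3/10·1.6875+1/2·(-13.78125)=-7.396875
n=3: y=-7.396875, sp=-3, e=sp−y=4.396875; I=-2.540625, D=e−e_prev=9.084375; u=5/4·4.396875+3/4·(-2.540625)+1/2·9.084375≈8.132813; next y=-3/10·(-7.396875)+1/2·8.132813≈6.285469
n=4: y≈6.285469, sp=-3, e=sp−y≈-9.285469; I≈-11.826094, D=e−e_prev≈-13.682344; u=5/4·(-9.285469)+3/4·(-11.826094)+1/2·(-13.682344)≈-27.317578; next y=-3/10·6.285469+1/2·(-27.317578)≈-15.544430
n=5: y≈-15.544430, sp=-3, e=sp−y≈12.544430; I≈0.718336, D=e−e_prev≈21.829898; u=5/4·12.544430+3/4·0.718336+1/2·21.829898≈27.134238; next y=-3/10·(-15.544430)+1/2·27.134238≈18.230448

0 -3 -7.500 0.000
1 -3 1.125 -3.750
2 -3 -13.781 1.688
3 -3 8.133 -7.397
4 -3 -27.318 6.285
5 -3 27.134 -15.544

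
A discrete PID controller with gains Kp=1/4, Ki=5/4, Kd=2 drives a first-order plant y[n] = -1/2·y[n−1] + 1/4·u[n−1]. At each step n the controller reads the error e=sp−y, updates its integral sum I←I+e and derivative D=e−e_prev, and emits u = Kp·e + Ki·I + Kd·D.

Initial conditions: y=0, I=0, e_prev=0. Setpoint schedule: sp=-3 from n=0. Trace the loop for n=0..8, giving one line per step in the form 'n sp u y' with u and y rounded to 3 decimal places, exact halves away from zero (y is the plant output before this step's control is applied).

(exact arithmetic carried between steps; '≈' marks a value shown rounded to 6 d.p. or computed from one; I and e_prev carry over from the previous line; the table rounds u and y to 3 d.p., halves away from zero)
n=0: y=0, sp=-3, e=sp−y=-3; I=-3, D=e−e_prev=-3; u=1/4·(-3)+5/4·(-3)+2·(-3)=-10.5; next y=-1/2·0+1/4·(-10.5)=-2.625
n=1: y=-2.625, sp=-3, e=sp−y=-0.375; I=-3.375, D=e−e_prev=2.625; u=1/4·(-0.375)+5/4·(-3.375)+2·2.625=0.9375; next y=-1/2·(-2.625)+1/4·0.9375=1.546875
n=2: y=1.546875, sp=-3, e=sp−y=-4.546875; I=-7.921875, D=e−e_prev=-4.171875; u=1/4·(-4.546875)+5/4·(-7.921875)+2·(-4.171875)≈-19.382813; next y=-1/2·1.546875+1/4·(-19.382813)≈-5.619141
n=3: y≈-5.619141, sp=-3, e=sp−y≈2.619141; I≈-5.302734, D=e−e_prev≈7.166016; u=1/4·2.619141+5/4·(-5.302734)+2·7.166016≈8.358398; next y=-1/2·(-5.619141)+1/4·8.358398≈4.899170
n=4: y≈4.899170, sp=-3, e=sp−y≈-7.899170; I≈-13.201904, D=e−e_prev≈-10.518311; u=1/4·(-7.899170)+5/4·(-13.201904)+2·(-10.518311)≈-39.513794; next y=-1/2·4.899170+1/4·(-39.513794)≈-12.328033
n=5: y≈-12.328033, sp=-3, e=sp−y≈9.328033; I≈-3.873871, D=e−e_prev≈17.227203; u=1/4·9.328033+5/4·(-3.873871)+2·17.227203≈31.944077; next y=-1/2·(-12.328033)+1/4·31.944077≈14.150036
n=6: y≈14.150036, sp=-3, e=sp−y≈-17.150036; I≈-21.023907, D=e−e_prev≈-26.478069; u=1/4·(-17.150036)+5/4·(-21.023907)+2·(-26.478069)≈-83.523531; next y=-1/2·14.150036+1/4·(-83.523531)≈-27.955901
n=7: y≈-27.955901, sp=-3, e=sp−y≈24.955901; I≈3.931994, D=e−e_prev≈42.105937; u=1/4·24.955901+5/4·3.931994+2·42.105937≈95.365841; next y=-1/2·(-27.955901)+1/4·95.365841≈37.819411
n=8: y≈37.819411, sp=-3, e=sp−y≈-40.819411; I≈-36.887417, D=e−e_prev≈-65.775311; u=1/4·(-40.819411)+5/4·(-36.887417)+2·(-65.775311)≈-187.864746; next y=-1/2·37.819411+1/4·(-187.864746)≈-65.875892

0 -3 -10.500 0.000
1 -3 0.938 -2.625
2 -3 -19.383 1.547
3 -3 8.358 -5.619
4 -3 -39.514 4.899
5 -3 31.944 -12.328
6 -3 -83.524 14.150
7 -3 95.366 -27.956
8 -3 -187.865 37.819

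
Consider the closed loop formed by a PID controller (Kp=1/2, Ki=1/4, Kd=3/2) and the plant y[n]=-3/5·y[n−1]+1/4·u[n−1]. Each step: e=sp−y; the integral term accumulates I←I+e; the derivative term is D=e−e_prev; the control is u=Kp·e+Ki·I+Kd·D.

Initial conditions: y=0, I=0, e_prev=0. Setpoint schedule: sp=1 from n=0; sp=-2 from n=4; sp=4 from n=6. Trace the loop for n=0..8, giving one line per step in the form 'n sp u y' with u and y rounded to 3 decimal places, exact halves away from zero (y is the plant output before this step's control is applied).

(exact arithmetic carried between steps; '≈' marks a value shown rounded to 6 d.p. or computed from one; I and e_prev carry over from the previous line; the table rounds u and y to 3 d.p., halves away from zero)
n=0: y=0, sp=1, e=sp−y=1; I=1, D=e−e_prev=1; u=1/2·1+1/4·1+3/2·1=2.25; next y=-3/5·0+1/4·2.25=0.5625
n=1: y=0.5625, sp=1, e=sp−y=0.4375; I=1.4375, D=e−e_prev=-0.5625; u=1/2·0.4375+1/4·1.4375+3/2·(-0.5625)=-0.265625; next y=-3/5·0.5625+1/4·(-0.265625)≈-0.403906
n=2: y≈-0.403906, sp=1, e=sp−y≈1.403906; I≈2.841406, D=e−e_prev≈0.966406; u=1/2·1.403906+1/4·2.841406+3/2·0.966406≈2.861914; next y=-3/5·(-0.403906)+1/4·2.861914≈0.957822
n=3: y≈0.957822, sp=1, e=sp−y≈0.042178; I≈2.883584, D=e−e_prev≈-1.361729; u=1/2·0.042178+1/4·2.883584+3/2·(-1.361729)≈-1.300608; next y=-3/5·0.957822+1/4·(-1.300608)≈-0.899845
n=4: y≈-0.899845, sp=-2, e=sp−y≈-1.100155; I≈1.783429, D=e−e_prev≈-1.142332; u=1/2·(-1.100155)+1/4·1.783429+3/2·(-1.142332)≈-1.817719; next y=-3/5·(-0.899845)+1/4·(-1.817719)≈0.085478
n=5: y≈0.085478, sp=-2, e=sp−y≈-2.085478; I≈-0.302048, D=e−e_prev≈-0.985323; u=1/2·(-2.085478)+1/4·(-0.302048)+3/2·(-0.985323)≈-2.596235; next y=-3/5·0.085478+1/4·(-2.596235)≈-0.700345
n=6: y≈-0.700345, sp=4, e=sp−y≈4.700345; I≈4.398297, D=e−e_prev≈6.785823; u=1/2·4.700345+1/4·4.398297+3/2·6.785823≈13.628481; next y=-3/5·(-0.700345)+1/4·13.628481≈3.827328
n=7: y≈3.827328, sp=4, e=sp−y≈0.172672; I≈4.570970, D=e−e_prev≈-4.527673; u=1/2·0.172672+1/4·4.570970+3/2·(-4.527673)≈-5.562431; next y=-3/5·3.827328+1/4·(-5.562431)≈-3.687004
n=8: y≈-3.687004, sp=4, e=sp−y≈7.687004; I≈12.257974, D=e−e_prev≈7.514332; u=1/2·7.687004+1/4·12.257974+3/2·7.514332≈18.179493; next y=-3/5·(-3.687004)+1/4·18.179493≈6.757076

0 1 2.250 0.000
1 1 -0.266 0.563
2 1 2.862 -0.404
3 1 -1.301 0.958
4 -2 -1.818 -0.900
5 -2 -2.596 0.085
6 4 13.628 -0.700
7 4 -5.562 3.827
8 4 18.179 -3.687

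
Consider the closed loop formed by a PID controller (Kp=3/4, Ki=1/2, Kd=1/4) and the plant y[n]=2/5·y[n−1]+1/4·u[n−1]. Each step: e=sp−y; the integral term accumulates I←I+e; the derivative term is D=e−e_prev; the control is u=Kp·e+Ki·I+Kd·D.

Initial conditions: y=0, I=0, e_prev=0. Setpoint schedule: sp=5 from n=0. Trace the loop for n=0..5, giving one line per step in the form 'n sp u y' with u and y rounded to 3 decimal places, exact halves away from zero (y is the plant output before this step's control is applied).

(exact arithmetic carried between steps; '≈' marks a value shown rounded to 6 d.p. or computed from one; I and e_prev carry over from the previous line; the table rounds u and y to 3 d.p., halves away from zero)
n=0: y=0, sp=5, e=sp−y=5; I=5, D=e−e_prev=5; u=3/4·5+1/2·5+1/4·5=7.5; next y=2/5·0+1/4·7.5=1.875
n=1: y=1.875, sp=5, e=sp−y=3.125; I=8.125, D=e−e_prev=-1.875; u=3/4·3.125+1/2·8.125+1/4·(-1.875)=5.9375; next y=2/5·1.875+1/4·5.9375=2.234375
n=2: y=2.234375, sp=5, e=sp−y=2.765625; I=10.890625, D=e−e_prev=-0.359375; u=3/4·2.765625+1/2·10.890625+1/4·(-0.359375)≈7.429688; next y=2/5·2.234375+1/4·7.429688≈2.751172
n=3: y≈2.751172, sp=5, e=sp−y≈2.248828; I≈13.139453, D=e−e_prev≈-0.516797; u=3/4·2.248828+1/2·13.139453+1/4·(-0.516797)≈8.127148; next y=2/5·2.751172+1/4·8.127148≈3.132256
n=4: y≈3.132256, sp=5, e=sp−y≈1.867744; I≈15.007197, D=e−e_prev≈-0.381084; u=3/4·1.867744+1/2·15.007197+1/4·(-0.381084)≈8.809136; next y=2/5·3.132256+1/4·8.809136≈3.455186
n=5: y≈3.455186, sp=5, e=sp−y≈1.544814; I≈16.552011, D=e−e_prev≈-0.322930; u=3/4·1.544814+1/2·16.552011+1/4·(-0.322930)≈9.353883; next y=2/5·3.455186+1/4·9.353883≈3.720545

0 5 7.500 0.000
1 5 5.938 1.875
2 5 7.430 2.234
3 5 8.127 2.751
4 5 8.809 3.132
5 5 9.354 3.455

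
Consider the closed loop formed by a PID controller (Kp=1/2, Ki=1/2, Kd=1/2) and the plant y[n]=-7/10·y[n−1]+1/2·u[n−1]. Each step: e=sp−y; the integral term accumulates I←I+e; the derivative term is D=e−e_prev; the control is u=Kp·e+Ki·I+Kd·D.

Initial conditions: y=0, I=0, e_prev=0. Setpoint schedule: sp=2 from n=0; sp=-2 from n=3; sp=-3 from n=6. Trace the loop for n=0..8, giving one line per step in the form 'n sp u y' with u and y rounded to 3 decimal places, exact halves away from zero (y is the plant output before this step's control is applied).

0 2 3.000 0.000
1 2 0.750 1.500
2 2 5.013 -0.675
3 -2 -6.218 2.979
4 -2 7.379 -5.194
5 -2 -13.890 7.325
6 -3 15.304 -12.073
7 -3 -31.622 16.103
8 -3 37.693 -27.083

(exact arithmetic carried between steps; '≈' marks a value shown rounded to 6 d.p. or computed from one; I and e_prev carry over from the previous line; the table rounds u and y to 3 d.p., halves away from zero)
n=0: y=0, sp=2, e=sp−y=2; I=2, D=e−e_prev=2; u=1/2·2+1/2·2+1/2·2=3; next y=-7/10·0+1/2·3=1.5
n=1: y=1.5, sp=2, e=sp−y=0.5; I=2.5, D=e−e_prev=-1.5; u=1/2·0.5+1/2·2.5+1/2·(-1.5)=0.75; next y=-7/10·1.5+1/2·0.75=-0.675
n=2: y=-0.675, sp=2, e=sp−y=2.675; I=5.175, D=e−e_prev=2.175; u=1/2·2.675+1/2·5.175+1/2·2.175=5.0125; next y=-7/10·(-0.675)+1/2·5.0125=2.97875
n=3: y=2.97875, sp=-2, e=sp−y=-4.97875; I=0.19625, D=e−e_prev=-7.65375; u=1/2·(-4.97875)+1/2·0.19625+1/2·(-7.65375)=-6.218125; next y=-7/10·2.97875+1/2·(-6.218125)≈-5.194188
n=4: y≈-5.194188, sp=-2, e=sp−y≈3.194188; I≈3.390438, D=e−e_prev≈8.172938; u=1/2·3.194188+1/2·3.390438+1/2·8.172938≈7.378781; next y=-7/10·(-5.194188)+1/2·7.378781≈7.325322
n=5: y≈7.325322, sp=-2, e=sp−y≈-9.325322; I≈-5.934884, D=e−e_prev≈-12.519509; u=1/2·(-9.325322)+1/2·(-5.934884)+1/2·(-12.519509)≈-13.889858; next y=-7/10·7.325322+1/2·(-13.889858)≈-12.072654
n=6: y≈-12.072654, sp=-3, e=sp−y≈9.072654; I≈3.137770, D=e−e_prev≈18.397976; u=1/2·9.072654+1/2·3.137770+1/2·18.397976≈15.304200; next y=-7/10·(-12.072654)+1/2·15.304200≈16.102958
n=7: y≈16.102958, sp=-3, e=sp−y≈-19.102958; I≈-15.965188, D=e−e_prev≈-28.175612; u=1/2·(-19.102958)+1/2·(-15.965188)+1/2·(-28.175612)≈-31.621879; next y=-7/10·16.102958+1/2·(-31.621879)≈-27.083010
n=8: y≈-27.083010, sp=-3, e=sp−y≈24.083010; I≈8.117822, D=e−e_prev≈43.185968; u=1/2·24.083010+1/2·8.117822+1/2·43.185968≈37.693400; next y=-7/10·(-27.083010)+1/2·37.693400≈37.804807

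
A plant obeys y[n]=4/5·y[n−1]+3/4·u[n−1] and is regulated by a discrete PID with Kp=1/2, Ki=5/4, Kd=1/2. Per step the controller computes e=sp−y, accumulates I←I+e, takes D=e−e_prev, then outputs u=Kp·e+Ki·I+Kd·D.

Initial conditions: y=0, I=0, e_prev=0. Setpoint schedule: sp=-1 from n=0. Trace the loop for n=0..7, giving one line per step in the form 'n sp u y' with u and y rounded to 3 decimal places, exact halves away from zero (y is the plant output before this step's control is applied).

0 -1 -2.250 0.000
1 -1 0.797 -1.688
2 -1 -1.292 -0.752
3 -1 0.707 -1.571
4 -1 -0.889 -0.726
5 -1 0.364 -1.247
6 -1 -0.763 -0.725
7 -1 0.116 -1.152

(exact arithmetic carried between steps; '≈' marks a value shown rounded to 6 d.p. or computed from one; I and e_prev carry over from the previous line; the table rounds u and y to 3 d.p., halves away from zero)
n=0: y=0, sp=-1, e=sp−y=-1; I=-1, D=e−e_prev=-1; u=1/2·(-1)+5/4·(-1)+1/2·(-1)=-2.25; next y=4/5·0+3/4·(-2.25)=-1.6875
n=1: y=-1.6875, sp=-1, e=sp−y=0.6875; I=-0.3125, D=e−e_prev=1.6875; u=1/2·0.6875+5/4·(-0.3125)+1/2·1.6875=0.796875; next y=4/5·(-1.6875)+3/4·0.796875≈-0.752344
n=2: y≈-0.752344, sp=-1, e=sp−y≈-0.247656; I≈-0.560156, D=e−e_prev≈-0.935156; u=1/2·(-0.247656)+5/4·(-0.560156)+1/2·(-0.935156)≈-1.291602; next y=4/5·(-0.752344)+3/4·(-1.291602)≈-1.570576
n=3: y≈-1.570576, sp=-1, e=sp−y≈0.570576; I≈0.010420, D=e−e_prev≈0.818232; u=1/2·0.570576+5/4·0.010420+1/2·0.818232≈0.707429; next y=4/5·(-1.570576)+3/4·0.707429≈-0.725889
n=4: y≈-0.725889, sp=-1, e=sp−y≈-0.274111; I≈-0.263691, D=e−e_prev≈-0.844687; u=1/2·(-0.274111)+5/4·(-0.263691)+1/2·(-0.844687)≈-0.889013; next y=4/5·(-0.725889)+3/4·(-0.889013)≈-1.247471
n=5: y≈-1.247471, sp=-1, e=sp−y≈0.247471; I≈-0.016220, D=e−e_prev≈0.521582; u=1/2·0.247471+5/4·(-0.016220)+1/2·0.521582≈0.364251; next y=4/5·(-1.247471)+3/4·0.364251≈-0.724788
n=6: y≈-0.724788, sp=-1, e=sp−y≈-0.275212; I≈-0.291432, D=e−e_prev≈-0.522683; u=1/2·(-0.275212)+5/4·(-0.291432)+1/2·(-0.522683)≈-0.763237; next y=4/5·(-0.724788)+3/4·(-0.763237)≈-1.152258
n=7: y≈-1.152258, sp=-1, e=sp−y≈0.152258; I≈-0.139173, D=e−e_prev≈0.427470; u=1/2·0.152258+5/4·(-0.139173)+1/2·0.427470≈0.115897; next y=4/5·(-1.152258)+3/4·0.115897≈-0.834884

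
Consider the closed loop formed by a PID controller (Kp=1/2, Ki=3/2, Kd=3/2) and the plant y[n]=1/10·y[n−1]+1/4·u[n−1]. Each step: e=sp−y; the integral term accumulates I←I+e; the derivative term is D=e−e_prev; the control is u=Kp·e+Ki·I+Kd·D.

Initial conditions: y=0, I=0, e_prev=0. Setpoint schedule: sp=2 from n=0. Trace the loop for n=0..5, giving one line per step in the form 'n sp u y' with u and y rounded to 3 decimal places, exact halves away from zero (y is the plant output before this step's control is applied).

0 2 7.000 0.000
1 2 0.875 1.750
2 2 8.622 0.394
3 2 2.693 2.195
4 2 9.660 0.893
5 2 3.727 2.504

(exact arithmetic carried between steps; '≈' marks a value shown rounded to 6 d.p. or computed from one; I and e_prev carry over from the previous line; the table rounds u and y to 3 d.p., halves away from zero)
n=0: y=0, sp=2, e=sp−y=2; I=2, D=e−e_prev=2; u=1/2·2+3/2·2+3/2·2=7; next y=1/10·0+1/4·7=1.75
n=1: y=1.75, sp=2, e=sp−y=0.25; I=2.25, D=e−e_prev=-1.75; u=1/2·0.25+3/2·2.25+3/2·(-1.75)=0.875; next y=1/10·1.75+1/4·0.875=0.39375
n=2: y=0.39375, sp=2, e=sp−y=1.60625; I=3.85625, D=e−e_prev=1.35625; u=1/2·1.60625+3/2·3.85625+3/2·1.35625=8.621875; next y=1/10·0.39375+1/4·8.621875≈2.194844
n=3: y≈2.194844, sp=2, e=sp−y≈-0.194844; I≈3.661406, D=e−e_prev≈-1.801094; u=1/2·(-0.194844)+3/2·3.661406+3/2·(-1.801094)≈2.693047; next y=1/10·2.194844+1/4·2.693047≈0.892746
n=4: y≈0.892746, sp=2, e=sp−y≈1.107254; I≈4.768660, D=e−e_prev≈1.302098; u=1/2·1.107254+3/2·4.768660+3/2·1.302098≈9.659764; next y=1/10·0.892746+1/4·9.659764≈2.504216
n=5: y≈2.504216, sp=2, e=sp−y≈-0.504216; I≈4.264445, D=e−e_prev≈-1.611469; u=1/2·(-0.504216)+3/2·4.264445+3/2·(-1.611469)≈3.727355; next y=1/10·2.504216+1/4·3.727355≈1.182260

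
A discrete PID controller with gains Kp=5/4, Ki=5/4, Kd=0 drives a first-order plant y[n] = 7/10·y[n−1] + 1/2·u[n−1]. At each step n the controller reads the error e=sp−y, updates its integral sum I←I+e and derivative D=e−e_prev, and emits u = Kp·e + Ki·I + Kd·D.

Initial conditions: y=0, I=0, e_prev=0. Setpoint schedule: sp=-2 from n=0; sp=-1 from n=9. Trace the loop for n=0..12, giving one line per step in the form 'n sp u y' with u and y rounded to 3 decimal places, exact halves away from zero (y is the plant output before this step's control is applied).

0 -2 -5.000 0.000
1 -2 -1.250 -2.500
2 -2 -0.938 -2.375
3 -2 -1.078 -2.131
4 -2 -1.165 -2.031
5 -2 -1.193 -2.004
6 -2 -1.200 -2.000
7 -2 -1.200 -1.999
8 -2 -1.200 -2.000
9 -1 1.300 -2.000
10 -1 -0.575 -0.750
11 -1 -0.731 -0.813
12 -1 -0.661 -0.934

(exact arithmetic carried between steps; '≈' marks a value shown rounded to 6 d.p. or computed from one; I and e_prev carry over from the previous line; the table rounds u and y to 3 d.p., halves away from zero)
n=0: y=0, sp=-2, e=sp−y=-2; I=-2, D=e−e_prev=-2; u=5/4·(-2)+5/4·(-2)+0·(-2)=-5; next y=7/10·0+1/2·(-5)=-2.5
n=1: y=-2.5, sp=-2, e=sp−y=0.5; I=-1.5, D=e−e_prev=2.5; u=5/4·0.5+5/4·(-1.5)+0·2.5=-1.25; next y=7/10·(-2.5)+1/2·(-1.25)=-2.375
n=2: y=-2.375, sp=-2, e=sp−y=0.375; I=-1.125, D=e−e_prev=-0.125; u=5/4·0.375+5/4·(-1.125)+0·(-0.125)=-0.9375; next y=7/10·(-2.375)+1/2·(-0.9375)=-2.13125
n=3: y=-2.13125, sp=-2, e=sp−y=0.13125; I=-0.99375, D=e−e_prev=-0.24375; u=5/4·0.13125+5/4·(-0.99375)+0·(-0.24375)=-1.078125; next y=7/10·(-2.13125)+1/2·(-1.078125)≈-2.030938
n=4: y≈-2.030938, sp=-2, e=sp−y≈0.030938; I≈-0.962813, D=e−e_prev≈-0.100313; u=5/4·0.030938+5/4·(-0.962813)+0·(-0.100313)≈-1.164844; next y=7/10·(-2.030938)+1/2·(-1.164844)≈-2.004078
n=5: y≈-2.004078, sp=-2, e=sp−y≈0.004078; I≈-0.958734, D=e−e_prev≈-0.026859; u=5/4·0.004078+5/4·(-0.958734)+0·(-0.026859)≈-1.193320; next y=7/10·(-2.004078)+1/2·(-1.193320)≈-1.999515
n=6: y≈-1.999515, sp=-2, e=sp−y≈-0.000485; I≈-0.959220, D=e−e_prev≈-0.004563; u=5/4·(-0.000485)+5/4·(-0.959220)+0·(-0.004563)≈-1.199631; next y=7/10·(-1.999515)+1/2·(-1.199631)≈-1.999476
n=7: y≈-1.999476, sp=-2, e=sp−y≈-0.000524; I≈-0.959744, D=e−e_prev≈-0.000039; u=5/4·(-0.000524)+5/4·(-0.959744)+0·(-0.000039)≈-1.200335; next y=7/10·(-1.999476)+1/2·(-1.200335)≈-1.999801
n=8: y≈-1.999801, sp=-2, e=sp−y≈-0.000199; I≈-0.959943, D=e−e_prev≈0.000325; u=5/4·(-0.000199)+5/4·(-0.959943)+0·0.000325≈-1.200178; next y=7/10·(-1.999801)+1/2·(-1.200178)≈-1.999950
n=9: y≈-1.999950, sp=-1, e=sp−y≈0.999950; I≈0.040006, D=e−e_prev≈1.000149; u=5/4·0.999950+5/4·0.040006+0·1.000149≈1.299945; next y=7/10·(-1.999950)+1/2·1.299945≈-0.749992
n=10: y≈-0.749992, sp=-1, e=sp−y≈-0.250008; I≈-0.210001, D=e−e_prev≈-1.249957; u=5/4·(-0.250008)+5/4·(-0.210001)+0·(-1.249957)≈-0.575011; next y=7/10·(-0.749992)+1/2·(-0.575011)≈-0.812500
n=11: y≈-0.812500, sp=-1, e=sp−y≈-0.187500; I≈-0.397501, D=e−e_prev≈0.062508; u=5/4·(-0.187500)+5/4·(-0.397501)+0·0.062508≈-0.731251; next y=7/10·(-0.812500)+1/2·(-0.731251)≈-0.934376
n=12: y≈-0.934376, sp=-1, e=sp−y≈-0.065624; I≈-0.463125, D=e−e_prev≈0.121875; u=5/4·(-0.065624)+5/4·(-0.463125)+0·0.121875≈-0.660937; next y=7/10·(-0.934376)+1/2·(-0.660937)≈-0.984532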